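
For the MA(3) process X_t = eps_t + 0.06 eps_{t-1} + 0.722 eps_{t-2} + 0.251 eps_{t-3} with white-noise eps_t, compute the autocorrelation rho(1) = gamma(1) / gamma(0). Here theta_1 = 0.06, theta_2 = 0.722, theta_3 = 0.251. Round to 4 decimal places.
\rho(1) = 0.1792

For an MA(q) process with theta_0 = 1, the autocovariance is
  gamma(k) = sigma^2 * sum_{i=0..q-k} theta_i * theta_{i+k},
and rho(k) = gamma(k) / gamma(0). Sigma^2 cancels.
  numerator   = (1)*(0.06) + (0.06)*(0.722) + (0.722)*(0.251) = 0.284542.
  denominator = (1)^2 + (0.06)^2 + (0.722)^2 + (0.251)^2 = 1.587885.
  rho(1) = 0.284542 / 1.587885 = 0.1792.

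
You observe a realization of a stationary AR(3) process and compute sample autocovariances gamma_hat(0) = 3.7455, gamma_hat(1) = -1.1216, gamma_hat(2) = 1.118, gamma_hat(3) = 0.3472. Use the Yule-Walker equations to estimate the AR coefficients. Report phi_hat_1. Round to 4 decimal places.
\hat\phi_{1} = -0.2920

The Yule-Walker equations for an AR(p) process read, in matrix form,
  Gamma_p phi = r_p,   with   (Gamma_p)_{ij} = gamma(|i - j|),
                       (r_p)_i = gamma(i),   i,j = 1..p.
Substitute the sample gammas (Toeplitz matrix and right-hand side of size 3):
  Gamma_p = [[3.7455, -1.1216, 1.118], [-1.1216, 3.7455, -1.1216], [1.118, -1.1216, 3.7455]]
  r_p     = [-1.1216, 1.118, 0.3472]
Written out (R1..R3):
  (R1) 3.7455 phi_1 - 1.1216 phi_2 + 1.118 phi_3 = -1.1216
  (R2) -1.1216 phi_1 + 3.7455 phi_2 - 1.1216 phi_3 = 1.118
  (R3) 1.118 phi_1 - 1.1216 phi_2 + 3.7455 phi_3 = 0.3472
Gaussian elimination:
  R2 <- R2 - (-1.1216/3.7455) R1 = R2 - (-0.299453) R1:  3.409634 phi_2 - 0.786812 phi_3 = 0.782134
  R3 <- R3 - (1.118/3.7455) R1 = R3 - (0.298492) R1:  -0.786812 phi_2 + 3.411786 phi_3 = 0.681988
  R3 <- R3 - (-0.786812/3.409634) R2 = R3 - (-0.230761) R2:  3.230221 phi_3 = 0.862474
Back-substitution:
  phi_hat_3 = 0.862474 / 3.230221 = 0.267002
  phi_hat_2 = (0.782134 - (-0.786812)(0.267002)) / 3.409634 = 0.291003
  phi_hat_1 = (-1.1216 - (-1.1216)(0.291003) - (1.118)(0.267002)) / 3.7455 = -0.292009
So phi_hat = [-0.2920, 0.2910, 0.2670].
Therefore phi_hat_1 = -0.2920.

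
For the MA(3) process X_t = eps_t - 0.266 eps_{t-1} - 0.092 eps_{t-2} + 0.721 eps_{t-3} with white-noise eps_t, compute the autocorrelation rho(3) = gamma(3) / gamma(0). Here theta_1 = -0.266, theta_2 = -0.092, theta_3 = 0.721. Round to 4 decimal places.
\rho(3) = 0.4509

For an MA(q) process with theta_0 = 1, the autocovariance is
  gamma(k) = sigma^2 * sum_{i=0..q-k} theta_i * theta_{i+k},
and rho(k) = gamma(k) / gamma(0). Sigma^2 cancels.
  numerator   = (1)*(0.721) = 0.721.
  denominator = (1)^2 + (-0.266)^2 + (-0.092)^2 + (0.721)^2 = 1.599061.
  rho(3) = 0.721 / 1.599061 = 0.4509.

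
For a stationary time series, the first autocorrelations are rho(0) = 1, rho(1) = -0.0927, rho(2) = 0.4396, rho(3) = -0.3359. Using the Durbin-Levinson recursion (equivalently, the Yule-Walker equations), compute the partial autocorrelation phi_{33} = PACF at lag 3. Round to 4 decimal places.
\phi_{33} = -0.3390

The PACF at lag k is phi_{kk}, the last component of the solution
to the Yule-Walker system G_k phi = r_k where
  (G_k)_{ij} = rho(|i - j|), (r_k)_i = rho(i), i,j = 1..k.
Equivalently, Durbin-Levinson gives phi_{kk} iteratively:
  phi_{11} = rho(1)
  phi_{kk} = [rho(k) - sum_{j=1..k-1} phi_{k-1,j} rho(k-j)]
            / [1 - sum_{j=1..k-1} phi_{k-1,j} rho(j)],
  phi_{k,j} = phi_{k-1,j} - phi_{kk} phi_{k-1,k-j},  j = 1..k-1.
Step k = 1:
  phi_11 = rho(1) = -0.0927.
Step k = 2:
  phi_22 = [rho(2) - phi_11 rho(1)] / [1 - phi_11 rho(1)] = [0.4396 - (-0.0927)(-0.0927)] / [1 - (-0.0927)(-0.0927)]
         = 0.43100671 / 0.99140671 = 0.434743.
  Update: phi_21 = phi_11 - phi_22 phi_11 = -0.0927 - (0.434743)(-0.0927) = -0.052399.
Step k = 3:
  phi_33 = [rho(3) - phi_21 rho(2) - phi_22 rho(1)] / [1 - phi_21 rho(1) - phi_22 rho(2)]
    numerator   = -0.3359 - (-0.052399)(0.4396) - (0.434743)(-0.0927) = -0.2725646
    denominator = 1 - (-0.052399)(-0.0927) - (0.434743)(0.4396) = 0.80402974
  phi_33 = -0.2725646 / 0.80402974 = -0.339.
Therefore phi_{33} = -0.3390.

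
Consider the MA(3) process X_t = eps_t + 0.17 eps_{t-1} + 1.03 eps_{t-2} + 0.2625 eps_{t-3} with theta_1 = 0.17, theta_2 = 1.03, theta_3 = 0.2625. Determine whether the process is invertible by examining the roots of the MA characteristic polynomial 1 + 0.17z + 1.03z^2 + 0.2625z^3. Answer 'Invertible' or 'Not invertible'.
\text{Not invertible}

The MA(q) characteristic polynomial is P(z) = 1 + 0.17z + 1.03z^2 + 0.2625z^3.
Invertibility requires all roots to lie outside the unit circle, i.e. |z| > 1 for every root.
Degree 3: look for a simple real root z0 first, then factor out (1 - z/z0) and solve the remaining quadratic.
Testing z0 = -4: P(-4) = 1 + (0.17)(-4) + (1.03)(-4)^2 + (0.2625)(-4)^3
  = 1 + (-0.68) + (16.48) + (-16.8) = 0.  So z_0 = -4 is a root, |z_0| = 4.
Divide out the factor (1 + 0.25 z) = (1 - z/z0) (since 1/z0 = -0.25):
  P(z) = (1 + 0.25 z)(1 + (-0.08) z + (1.05) z^2)
  [check: z-coef -0.08 - (-0.25) = 0.17; z^2-coef 1.05 - (-0.25)(-0.08) = 1.03; z^3-coef -(-0.25)(1.05) = 0.2625.]
Remaining roots from the quadratic factor 1 + (-0.08) z + (1.05) z^2:
  Set 1 + (-0.08) z + (1.05) z^2 = 0, i.e. a z^2 + b z + c = 0 with a = 1.05, b = -0.08, c = 1.
  Discriminant D = b^2 - 4ac = (-0.08)^2 - 4*(1.05)*1 = 0.0064 - (4.2) = -4.1936.
  D < 0, so the roots are the complex-conjugate pair z = (-b +/- i sqrt(-D)) / (2a) = 0.0381 +/- 0.9752i.
  For a conjugate pair |z|^2 = z * conj(z) = (product of roots) = c/a = 1/(1.05) = 0.952381, so |z| = sqrt(0.952381) = 0.9759 for both roots.
Moduli of all roots: 4.0000, 0.9759, 0.9759.
All moduli strictly greater than 1? No.
Verdict: Not invertible.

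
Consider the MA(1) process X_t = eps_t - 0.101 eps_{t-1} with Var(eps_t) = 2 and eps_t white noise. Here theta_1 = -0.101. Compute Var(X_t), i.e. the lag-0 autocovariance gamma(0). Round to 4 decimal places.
\gamma(0) = 2.0204

For an MA(q) process X_t = eps_t + sum_i theta_i eps_{t-i} with
Var(eps_t) = sigma^2, the variance is
  gamma(0) = sigma^2 * (1 + sum_i theta_i^2).
  sum_i theta_i^2 = (-0.101)^2 = 0.010201.
  gamma(0) = 2 * (1 + 0.010201) = 2 * 1.010201 = 2.020402, which rounds to 2.0204.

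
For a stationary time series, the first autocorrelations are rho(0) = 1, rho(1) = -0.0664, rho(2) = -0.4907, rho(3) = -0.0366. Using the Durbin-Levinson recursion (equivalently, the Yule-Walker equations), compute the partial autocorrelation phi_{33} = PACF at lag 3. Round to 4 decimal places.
\phi_{33} = -0.1580

The PACF at lag k is phi_{kk}, the last component of the solution
to the Yule-Walker system G_k phi = r_k where
  (G_k)_{ij} = rho(|i - j|), (r_k)_i = rho(i), i,j = 1..k.
Equivalently, Durbin-Levinson gives phi_{kk} iteratively:
  phi_{11} = rho(1)
  phi_{kk} = [rho(k) - sum_{j=1..k-1} phi_{k-1,j} rho(k-j)]
            / [1 - sum_{j=1..k-1} phi_{k-1,j} rho(j)],
  phi_{k,j} = phi_{k-1,j} - phi_{kk} phi_{k-1,k-j},  j = 1..k-1.
Step k = 1:
  phi_11 = rho(1) = -0.0664.
Step k = 2:
  phi_22 = [rho(2) - phi_11 rho(1)] / [1 - phi_11 rho(1)] = [-0.4907 - (-0.0664)(-0.0664)] / [1 - (-0.0664)(-0.0664)]
         = -0.49510896 / 0.99559104 = -0.497302.
  Update: phi_21 = phi_11 - phi_22 phi_11 = -0.0664 - (-0.497302)(-0.0664) = -0.099421.
Step k = 3:
  phi_33 = [rho(3) - phi_21 rho(2) - phi_22 rho(1)] / [1 - phi_21 rho(1) - phi_22 rho(2)]
    numerator   = -0.0366 - (-0.099421)(-0.4907) - (-0.497302)(-0.0664) = -0.11840662
    denominator = 1 - (-0.099421)(-0.0664) - (-0.497302)(-0.4907) = 0.74937259
  phi_33 = -0.11840662 / 0.74937259 = -0.158.
Therefore phi_{33} = -0.1580.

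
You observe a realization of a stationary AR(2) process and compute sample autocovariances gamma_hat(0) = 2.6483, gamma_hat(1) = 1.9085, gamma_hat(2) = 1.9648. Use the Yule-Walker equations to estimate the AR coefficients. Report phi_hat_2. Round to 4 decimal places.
\hat\phi_{2} = 0.4631

The Yule-Walker equations for an AR(p) process read, in matrix form,
  Gamma_p phi = r_p,   with   (Gamma_p)_{ij} = gamma(|i - j|),
                       (r_p)_i = gamma(i),   i,j = 1..p.
Substitute the sample gammas (Toeplitz matrix and right-hand side of size 2):
  Gamma_p = [[2.6483, 1.9085], [1.9085, 2.6483]]
  r_p     = [1.9085, 1.9648]
Written out:
  2.6483 phi_1 + 1.9085 phi_2 = 1.9085
  1.9085 phi_1 + 2.6483 phi_2 = 1.9648
Solve by Cramer's rule:
  det = gamma(0)^2 - gamma(1)^2 = (2.6483)^2 - (1.9085)^2 = 7.01349289 - 3.64237225 = 3.37112064
  phi_hat_1 = [gamma(1) gamma(0) - gamma(1) gamma(2)] / det = [(1.9085)(2.6483) - (1.9085)(1.9648)] / 3.37112064 = 1.30445975 / 3.37112064 = 0.387
  phi_hat_2 = [gamma(0) gamma(2) - gamma(1)^2] / det = [(2.6483)(1.9648) - (1.9085)^2] / 3.37112064 = 1.56100759 / 3.37112064 = 0.4631
So phi_hat = [0.3870, 0.4631].
Therefore phi_hat_2 = 0.4631.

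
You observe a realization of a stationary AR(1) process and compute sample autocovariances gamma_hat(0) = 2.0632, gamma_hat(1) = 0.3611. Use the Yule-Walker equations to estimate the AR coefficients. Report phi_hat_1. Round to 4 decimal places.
\hat\phi_{1} = 0.1750

The Yule-Walker equations for an AR(p) process read, in matrix form,
  Gamma_p phi = r_p,   with   (Gamma_p)_{ij} = gamma(|i - j|),
                       (r_p)_i = gamma(i),   i,j = 1..p.
Substitute the sample gammas (Toeplitz matrix and right-hand side of size 1):
  Gamma_p = [[2.0632]]
  r_p     = [0.3611]
With p = 1 this is the single equation gamma(0) phi_1 = gamma(1):
  phi_hat_1 = gamma(1) / gamma(0) = 0.3611 / 2.0632 = 0.1750.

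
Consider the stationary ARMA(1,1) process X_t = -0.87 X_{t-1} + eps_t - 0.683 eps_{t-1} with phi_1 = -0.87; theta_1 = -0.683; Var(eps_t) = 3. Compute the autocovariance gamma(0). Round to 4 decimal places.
\gamma(0) = 32.7632

Multiply the model equation by X_{t-k} and take expectations. With theta_0 = psi_0 = 1 and psi_j the MA(infinity) weights, this gives
  gamma(k) - sum_i phi_i gamma(k-i) = c_k,
  c_k = sigma^2 * sum_{j=k..q} theta_j psi_{j-k}   (c_k = 0 for k > q),
using gamma(-m) = gamma(m).
psi-weights needed (psi_j = theta_j + sum_i phi_i psi_{j-i}):
  psi_1 = theta_1 + phi_1 = -0.683 + (-0.87) = -1.553
Right-hand sides:
  c_0 = sigma^2 (1 + theta_1 psi_1) = 3 * (1 + (-0.683)(-1.553)) = 3 * 2.060699 = 6.182097
  c_1 = sigma^2 theta_1 = 3 * (-0.683) = -2.049
  c_2 = 0
Equations for k = 0 and k = 1 (AR order 1):
  gamma(0) = phi_1 gamma(1) + c_0
  gamma(1) = phi_1 gamma(0) + c_1
Substituting the second into the first: gamma(0) (1 - phi_1^2) = c_0 + phi_1 c_1, so
  gamma(0) = (c_0 + phi_1 c_1) / (1 - phi_1^2) = (6.182097 + (-0.87)(-2.049)) / (1 - (-0.87)^2) = 7.964727 / 0.2431 = 32.763172.
Therefore gamma(0) = 32.7632 (to 4 decimal places).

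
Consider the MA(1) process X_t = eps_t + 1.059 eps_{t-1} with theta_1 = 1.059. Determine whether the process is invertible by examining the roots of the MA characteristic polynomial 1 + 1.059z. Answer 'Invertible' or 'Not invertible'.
\text{Not invertible}

The MA(q) characteristic polynomial is P(z) = 1 + 1.059z.
Invertibility requires all roots to lie outside the unit circle, i.e. |z| > 1 for every root.
This is linear in z: 1 + (1.059) z = 0  =>  z = -1/(1.059) = -0.944287,  |z| = 0.944287.
Moduli of all roots: 0.9443.
All moduli strictly greater than 1? No.
Verdict: Not invertible.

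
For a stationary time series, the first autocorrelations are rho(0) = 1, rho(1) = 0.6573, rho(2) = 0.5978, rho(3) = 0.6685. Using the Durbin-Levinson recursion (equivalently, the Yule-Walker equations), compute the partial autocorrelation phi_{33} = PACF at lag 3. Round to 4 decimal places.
\phi_{33} = 0.3819

The PACF at lag k is phi_{kk}, the last component of the solution
to the Yule-Walker system G_k phi = r_k where
  (G_k)_{ij} = rho(|i - j|), (r_k)_i = rho(i), i,j = 1..k.
Equivalently, Durbin-Levinson gives phi_{kk} iteratively:
  phi_{11} = rho(1)
  phi_{kk} = [rho(k) - sum_{j=1..k-1} phi_{k-1,j} rho(k-j)]
            / [1 - sum_{j=1..k-1} phi_{k-1,j} rho(j)],
  phi_{k,j} = phi_{k-1,j} - phi_{kk} phi_{k-1,k-j},  j = 1..k-1.
Step k = 1:
  phi_11 = rho(1) = 0.6573.
Step k = 2:
  phi_22 = [rho(2) - phi_11 rho(1)] / [1 - phi_11 rho(1)] = [0.5978 - (0.6573)(0.6573)] / [1 - (0.6573)(0.6573)]
         = 0.16575671 / 0.56795671 = 0.291847.
  Update: phi_21 = phi_11 - phi_22 phi_11 = 0.6573 - (0.291847)(0.6573) = 0.465469.
Step k = 3:
  phi_33 = [rho(3) - phi_21 rho(2) - phi_22 rho(1)] / [1 - phi_21 rho(1) - phi_22 rho(2)]
    numerator   = 0.6685 - (0.465469)(0.5978) - (0.291847)(0.6573) = 0.1984115
    denominator = 1 - (0.465469)(0.6573) - (0.291847)(0.5978) = 0.51958104
  phi_33 = 0.1984115 / 0.51958104 = 0.3819.
Therefore phi_{33} = 0.3819.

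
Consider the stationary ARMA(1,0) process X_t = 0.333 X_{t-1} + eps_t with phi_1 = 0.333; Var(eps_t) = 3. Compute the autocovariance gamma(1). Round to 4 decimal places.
\gamma(1) = 1.1236

Multiply the model equation by X_{t-k} and take expectations. With theta_0 = psi_0 = 1 and psi_j the MA(infinity) weights, this gives
  gamma(k) - sum_i phi_i gamma(k-i) = c_k,
  c_k = sigma^2 * sum_{j=k..q} theta_j psi_{j-k}   (c_k = 0 for k > q),
using gamma(-m) = gamma(m).
Pure AR (q = 0): c_0 = sigma^2 = 3, c_k = 0 for k >= 1.
Equations for k = 0 and k = 1 (AR order 1):
  gamma(0) = phi_1 gamma(1) + c_0
  gamma(1) = phi_1 gamma(0) + c_1
Substituting the second into the first: gamma(0) (1 - phi_1^2) = c_0 + phi_1 c_1, so
  gamma(0) = c_0 / (1 - phi_1^2) = 3 / (1 - (0.333)^2) = 3 / 0.889111 = 3.374157.
  gamma(1) = phi_1 gamma(0) = (0.333)(3.374157) = 1.123594.
Therefore gamma(1) = 1.1236 (to 4 decimal places).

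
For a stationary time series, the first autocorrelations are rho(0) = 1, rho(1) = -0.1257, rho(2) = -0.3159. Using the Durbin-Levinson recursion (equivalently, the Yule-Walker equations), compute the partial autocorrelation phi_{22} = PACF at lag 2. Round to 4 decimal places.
\phi_{22} = -0.3370

The PACF at lag k is phi_{kk}, the last component of the solution
to the Yule-Walker system G_k phi = r_k where
  (G_k)_{ij} = rho(|i - j|), (r_k)_i = rho(i), i,j = 1..k.
Equivalently, Durbin-Levinson gives phi_{kk} iteratively:
  phi_{11} = rho(1)
  phi_{kk} = [rho(k) - sum_{j=1..k-1} phi_{k-1,j} rho(k-j)]
            / [1 - sum_{j=1..k-1} phi_{k-1,j} rho(j)],
  phi_{k,j} = phi_{k-1,j} - phi_{kk} phi_{k-1,k-j},  j = 1..k-1.
Step k = 1:
  phi_11 = rho(1) = -0.1257.
Step k = 2:
  phi_22 = [rho(2) - phi_11 rho(1)] / [1 - phi_11 rho(1)] = [-0.3159 - (-0.1257)(-0.1257)] / [1 - (-0.1257)(-0.1257)]
         = -0.33170049 / 0.98419951 = -0.337.
Therefore phi_{22} = -0.3370.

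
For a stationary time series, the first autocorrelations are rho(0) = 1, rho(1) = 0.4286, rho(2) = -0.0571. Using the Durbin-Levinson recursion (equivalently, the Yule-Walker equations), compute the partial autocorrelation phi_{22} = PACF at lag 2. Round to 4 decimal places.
\phi_{22} = -0.2950

The PACF at lag k is phi_{kk}, the last component of the solution
to the Yule-Walker system G_k phi = r_k where
  (G_k)_{ij} = rho(|i - j|), (r_k)_i = rho(i), i,j = 1..k.
Equivalently, Durbin-Levinson gives phi_{kk} iteratively:
  phi_{11} = rho(1)
  phi_{kk} = [rho(k) - sum_{j=1..k-1} phi_{k-1,j} rho(k-j)]
            / [1 - sum_{j=1..k-1} phi_{k-1,j} rho(j)],
  phi_{k,j} = phi_{k-1,j} - phi_{kk} phi_{k-1,k-j},  j = 1..k-1.
Step k = 1:
  phi_11 = rho(1) = 0.4286.
Step k = 2:
  phi_22 = [rho(2) - phi_11 rho(1)] / [1 - phi_11 rho(1)] = [-0.0571 - (0.4286)(0.4286)] / [1 - (0.4286)(0.4286)]
         = -0.24079796 / 0.81630204 = -0.295.
Therefore phi_{22} = -0.2950.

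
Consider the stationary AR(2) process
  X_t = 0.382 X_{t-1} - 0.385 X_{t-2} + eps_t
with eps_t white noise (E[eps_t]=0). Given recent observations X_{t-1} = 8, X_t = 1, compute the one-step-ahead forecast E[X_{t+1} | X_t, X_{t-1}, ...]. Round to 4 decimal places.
E[X_{t+1} \mid \mathcal F_t] = -2.6980

For an AR(p) model X_t = c + sum_i phi_i X_{t-i} + eps_t, the
one-step-ahead conditional mean is
  E[X_{t+1} | X_t, ...] = c + sum_i phi_i X_{t+1-i}.
Substitute known values:
  E[X_{t+1} | ...] = (0.382) * (1) + (-0.385) * (8)
                   = -2.6980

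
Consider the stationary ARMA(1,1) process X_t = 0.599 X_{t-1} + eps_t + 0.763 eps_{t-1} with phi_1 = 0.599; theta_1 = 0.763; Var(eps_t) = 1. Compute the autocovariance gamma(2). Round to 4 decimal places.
\gamma(2) = 1.8539

Multiply the model equation by X_{t-k} and take expectations. With theta_0 = psi_0 = 1 and psi_j the MA(infinity) weights, this gives
  gamma(k) - sum_i phi_i gamma(k-i) = c_k,
  c_k = sigma^2 * sum_{j=k..q} theta_j psi_{j-k}   (c_k = 0 for k > q),
using gamma(-m) = gamma(m).
psi-weights needed (psi_j = theta_j + sum_i phi_i psi_{j-i}):
  psi_1 = theta_1 + phi_1 = 0.763 + (0.599) = 1.362
Right-hand sides:
  c_0 = sigma^2 (1 + theta_1 psi_1) = 1 * (1 + (0.763)(1.362)) = 1 * 2.039206 = 2.039206
  c_1 = sigma^2 theta_1 = 1 * (0.763) = 0.763
  c_2 = 0
Equations for k = 0 and k = 1 (AR order 1):
  gamma(0) = phi_1 gamma(1) + c_0
  gamma(1) = phi_1 gamma(0) + c_1
Substituting the second into the first: gamma(0) (1 - phi_1^2) = c_0 + phi_1 c_1, so
  gamma(0) = (c_0 + phi_1 c_1) / (1 - phi_1^2) = (2.039206 + (0.599)(0.763)) / (1 - (0.599)^2) = 2.496243 / 0.641199 = 3.893086.
  gamma(1) = phi_1 gamma(0) + c_1 = (0.599)(3.893086) + (0.763) = 3.094959.
For k = 2 (> q): gamma(2) = phi_1 gamma(1) = (0.599)(3.094959) = 1.85388.
Therefore gamma(2) = 1.8539 (to 4 decimal places).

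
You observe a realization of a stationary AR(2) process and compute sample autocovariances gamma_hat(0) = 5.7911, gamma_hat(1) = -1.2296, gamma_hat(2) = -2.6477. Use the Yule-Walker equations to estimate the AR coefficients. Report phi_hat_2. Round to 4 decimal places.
\hat\phi_{2} = -0.5260

The Yule-Walker equations for an AR(p) process read, in matrix form,
  Gamma_p phi = r_p,   with   (Gamma_p)_{ij} = gamma(|i - j|),
                       (r_p)_i = gamma(i),   i,j = 1..p.
Substitute the sample gammas (Toeplitz matrix and right-hand side of size 2):
  Gamma_p = [[5.7911, -1.2296], [-1.2296, 5.7911]]
  r_p     = [-1.2296, -2.6477]
Written out:
  5.7911 phi_1 - 1.2296 phi_2 = -1.2296
  -1.2296 phi_1 + 5.7911 phi_2 = -2.6477
Solve by Cramer's rule:
  det = gamma(0)^2 - gamma(1)^2 = (5.7911)^2 - (-1.2296)^2 = 33.53683921 - 1.51191616 = 32.02492305
  phi_hat_1 = [gamma(1) gamma(0) - gamma(1) gamma(2)] / det = [(-1.2296)(5.7911) - (-1.2296)(-2.6477)] / 32.02492305 = -10.37634848 / 32.02492305 = -0.324
  phi_hat_2 = [gamma(0) gamma(2) - gamma(1)^2] / det = [(5.7911)(-2.6477) - (-1.2296)^2] / 32.02492305 = -16.84501163 / 32.02492305 = -0.526
So phi_hat = [-0.3240, -0.5260].
Therefore phi_hat_2 = -0.5260.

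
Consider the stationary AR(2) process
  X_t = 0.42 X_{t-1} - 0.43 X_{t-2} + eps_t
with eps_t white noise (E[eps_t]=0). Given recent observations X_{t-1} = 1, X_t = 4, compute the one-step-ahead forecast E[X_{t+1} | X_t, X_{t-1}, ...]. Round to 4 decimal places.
E[X_{t+1} \mid \mathcal F_t] = 1.2500

For an AR(p) model X_t = c + sum_i phi_i X_{t-i} + eps_t, the
one-step-ahead conditional mean is
  E[X_{t+1} | X_t, ...] = c + sum_i phi_i X_{t+1-i}.
Substitute known values:
  E[X_{t+1} | ...] = (0.42) * (4) + (-0.43) * (1)
                   = 1.2500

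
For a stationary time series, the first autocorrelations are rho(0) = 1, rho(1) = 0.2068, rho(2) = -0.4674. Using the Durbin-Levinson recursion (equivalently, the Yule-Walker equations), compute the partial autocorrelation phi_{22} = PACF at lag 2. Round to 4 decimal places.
\phi_{22} = -0.5330

The PACF at lag k is phi_{kk}, the last component of the solution
to the Yule-Walker system G_k phi = r_k where
  (G_k)_{ij} = rho(|i - j|), (r_k)_i = rho(i), i,j = 1..k.
Equivalently, Durbin-Levinson gives phi_{kk} iteratively:
  phi_{11} = rho(1)
  phi_{kk} = [rho(k) - sum_{j=1..k-1} phi_{k-1,j} rho(k-j)]
            / [1 - sum_{j=1..k-1} phi_{k-1,j} rho(j)],
  phi_{k,j} = phi_{k-1,j} - phi_{kk} phi_{k-1,k-j},  j = 1..k-1.
Step k = 1:
  phi_11 = rho(1) = 0.2068.
Step k = 2:
  phi_22 = [rho(2) - phi_11 rho(1)] / [1 - phi_11 rho(1)] = [-0.4674 - (0.2068)(0.2068)] / [1 - (0.2068)(0.2068)]
         = -0.51016624 / 0.95723376 = -0.533.
Therefore phi_{22} = -0.5330.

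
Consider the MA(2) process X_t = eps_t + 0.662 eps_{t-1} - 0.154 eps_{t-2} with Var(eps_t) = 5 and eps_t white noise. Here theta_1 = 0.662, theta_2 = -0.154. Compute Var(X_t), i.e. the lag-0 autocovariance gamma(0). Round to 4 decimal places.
\gamma(0) = 7.3098

For an MA(q) process X_t = eps_t + sum_i theta_i eps_{t-i} with
Var(eps_t) = sigma^2, the variance is
  gamma(0) = sigma^2 * (1 + sum_i theta_i^2).
  sum_i theta_i^2 = (0.662)^2 + (-0.154)^2 = 0.438244 + 0.023716 = 0.46196.
  gamma(0) = 5 * (1 + 0.46196) = 5 * 1.46196 = 7.3098.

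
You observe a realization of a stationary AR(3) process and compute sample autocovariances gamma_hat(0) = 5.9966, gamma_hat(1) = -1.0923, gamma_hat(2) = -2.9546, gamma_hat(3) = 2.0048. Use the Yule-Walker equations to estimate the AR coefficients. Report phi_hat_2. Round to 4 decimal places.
\hat\phi_{2} = -0.5040

The Yule-Walker equations for an AR(p) process read, in matrix form,
  Gamma_p phi = r_p,   with   (Gamma_p)_{ij} = gamma(|i - j|),
                       (r_p)_i = gamma(i),   i,j = 1..p.
Substitute the sample gammas (Toeplitz matrix and right-hand side of size 3):
  Gamma_p = [[5.9966, -1.0923, -2.9546], [-1.0923, 5.9966, -1.0923], [-2.9546, -1.0923, 5.9966]]
  r_p     = [-1.0923, -2.9546, 2.0048]
Written out (R1..R3):
  (R1) 5.9966 phi_1 - 1.0923 phi_2 - 2.9546 phi_3 = -1.0923
  (R2) -1.0923 phi_1 + 5.9966 phi_2 - 1.0923 phi_3 = -2.9546
  (R3) -2.9546 phi_1 - 1.0923 phi_2 + 5.9966 phi_3 = 2.0048
Gaussian elimination:
  R2 <- R2 - (-1.0923/5.9966) R1 = R2 - (-0.182153) R1:  5.797634 phi_2 - 1.63049 phi_3 = -3.153566
  R3 <- R3 - (-2.9546/5.9966) R1 = R3 - (-0.492713) R1:  -1.63049 phi_2 + 4.540832 phi_3 = 1.46661
  R3 <- R3 - (-1.63049/5.797634) R2 = R3 - (-0.281234) R2:  4.082283 phi_3 = 0.579721
Back-substitution:
  phi_hat_3 = 0.579721 / 4.082283 = 0.142009
  phi_hat_2 = (-3.153566 - (-1.63049)(0.142009)) / 5.797634 = -0.504002
  phi_hat_1 = (-1.0923 - (-1.0923)(-0.504002) - (-2.9546)(0.142009)) / 5.9966 = -0.203989
So phi_hat = [-0.2040, -0.5040, 0.1420].
Therefore phi_hat_2 = -0.5040.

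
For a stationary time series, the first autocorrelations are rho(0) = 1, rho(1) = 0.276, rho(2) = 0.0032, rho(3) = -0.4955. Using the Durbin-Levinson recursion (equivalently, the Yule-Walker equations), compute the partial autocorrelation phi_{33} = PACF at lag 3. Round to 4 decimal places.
\phi_{33} = -0.5170

The PACF at lag k is phi_{kk}, the last component of the solution
to the Yule-Walker system G_k phi = r_k where
  (G_k)_{ij} = rho(|i - j|), (r_k)_i = rho(i), i,j = 1..k.
Equivalently, Durbin-Levinson gives phi_{kk} iteratively:
  phi_{11} = rho(1)
  phi_{kk} = [rho(k) - sum_{j=1..k-1} phi_{k-1,j} rho(k-j)]
            / [1 - sum_{j=1..k-1} phi_{k-1,j} rho(j)],
  phi_{k,j} = phi_{k-1,j} - phi_{kk} phi_{k-1,k-j},  j = 1..k-1.
Step k = 1:
  phi_11 = rho(1) = 0.276.
Step k = 2:
  phi_22 = [rho(2) - phi_11 rho(1)] / [1 - phi_11 rho(1)] = [0.0032 - (0.276)(0.276)] / [1 - (0.276)(0.276)]
         = -0.072976 / 0.923824 = -0.078993.
  Update: phi_21 = phi_11 - phi_22 phi_11 = 0.276 - (-0.078993)(0.276) = 0.297802.
Step k = 3:
  phi_33 = [rho(3) - phi_21 rho(2) - phi_22 rho(1)] / [1 - phi_21 rho(1) - phi_22 rho(2)]
    numerator   = -0.4955 - (0.297802)(0.0032) - (-0.078993)(0.276) = -0.47465079
    denominator = 1 - (0.297802)(0.276) - (-0.078993)(0.0032) = 0.91805938
  phi_33 = -0.47465079 / 0.91805938 = -0.517.
Therefore phi_{33} = -0.5170.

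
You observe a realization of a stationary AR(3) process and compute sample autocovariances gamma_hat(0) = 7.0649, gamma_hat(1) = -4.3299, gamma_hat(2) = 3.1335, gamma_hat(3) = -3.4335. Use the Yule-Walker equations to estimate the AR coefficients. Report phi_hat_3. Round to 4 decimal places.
\hat\phi_{3} = -0.2870

The Yule-Walker equations for an AR(p) process read, in matrix form,
  Gamma_p phi = r_p,   with   (Gamma_p)_{ij} = gamma(|i - j|),
                       (r_p)_i = gamma(i),   i,j = 1..p.
Substitute the sample gammas (Toeplitz matrix and right-hand side of size 3):
  Gamma_p = [[7.0649, -4.3299, 3.1335], [-4.3299, 7.0649, -4.3299], [3.1335, -4.3299, 7.0649]]
  r_p     = [-4.3299, 3.1335, -3.4335]
Written out (R1..R3):
  (R1) 7.0649 phi_1 - 4.3299 phi_2 + 3.1335 phi_3 = -4.3299
  (R2) -4.3299 phi_1 + 7.0649 phi_2 - 4.3299 phi_3 = 3.1335
  (R3) 3.1335 phi_1 - 4.3299 phi_2 + 7.0649 phi_3 = -3.4335
Gaussian elimination:
  R2 <- R2 - (-4.3299/7.0649) R1 = R2 - (-0.612875) R1:  4.411213 phi_2 - 2.409456 phi_3 = 0.479813
  R3 <- R3 - (3.1335/7.0649) R1 = R3 - (0.443531) R1:  -2.409456 phi_2 + 5.675097 phi_3 = -1.513056
  R3 <- R3 - (-2.409456/4.411213) R2 = R3 - (-0.546212) R2:  4.359023 phi_3 = -1.250977
Back-substitution:
  phi_hat_3 = -1.250977 / 4.359023 = -0.286986
  phi_hat_2 = (0.479813 - (-2.409456)(-0.286986)) / 4.411213 = -0.047984
  phi_hat_1 = (-4.3299 - (-4.3299)(-0.047984) - (3.1335)(-0.286986)) / 7.0649 = -0.514996
So phi_hat = [-0.5150, -0.0480, -0.2870].
Therefore phi_hat_3 = -0.2870.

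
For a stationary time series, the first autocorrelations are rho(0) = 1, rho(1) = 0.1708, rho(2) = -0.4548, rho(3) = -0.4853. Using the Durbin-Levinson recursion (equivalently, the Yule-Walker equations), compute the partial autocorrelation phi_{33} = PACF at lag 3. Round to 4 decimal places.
\phi_{33} = -0.3889

The PACF at lag k is phi_{kk}, the last component of the solution
to the Yule-Walker system G_k phi = r_k where
  (G_k)_{ij} = rho(|i - j|), (r_k)_i = rho(i), i,j = 1..k.
Equivalently, Durbin-Levinson gives phi_{kk} iteratively:
  phi_{11} = rho(1)
  phi_{kk} = [rho(k) - sum_{j=1..k-1} phi_{k-1,j} rho(k-j)]
            / [1 - sum_{j=1..k-1} phi_{k-1,j} rho(j)],
  phi_{k,j} = phi_{k-1,j} - phi_{kk} phi_{k-1,k-j},  j = 1..k-1.
Step k = 1:
  phi_11 = rho(1) = 0.1708.
Step k = 2:
  phi_22 = [rho(2) - phi_11 rho(1)] / [1 - phi_11 rho(1)] = [-0.4548 - (0.1708)(0.1708)] / [1 - (0.1708)(0.1708)]
         = -0.48397264 / 0.97082736 = -0.498516.
  Update: phi_21 = phi_11 - phi_22 phi_11 = 0.1708 - (-0.498516)(0.1708) = 0.255946.
Step k = 3:
  phi_33 = [rho(3) - phi_21 rho(2) - phi_22 rho(1)] / [1 - phi_21 rho(1) - phi_22 rho(2)]
    numerator   = -0.4853 - (0.255946)(-0.4548) - (-0.498516)(0.1708) = -0.28374907
    denominator = 1 - (0.255946)(0.1708) - (-0.498516)(-0.4548) = 0.72955942
  phi_33 = -0.28374907 / 0.72955942 = -0.3889.
Therefore phi_{33} = -0.3889.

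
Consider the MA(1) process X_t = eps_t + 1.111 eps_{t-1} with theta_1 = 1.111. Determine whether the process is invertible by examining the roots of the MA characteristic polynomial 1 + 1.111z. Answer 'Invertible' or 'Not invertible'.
\text{Not invertible}

The MA(q) characteristic polynomial is P(z) = 1 + 1.111z.
Invertibility requires all roots to lie outside the unit circle, i.e. |z| > 1 for every root.
This is linear in z: 1 + (1.111) z = 0  =>  z = -1/(1.111) = -0.90009,  |z| = 0.90009.
Moduli of all roots: 0.9001.
All moduli strictly greater than 1? No.
Verdict: Not invertible.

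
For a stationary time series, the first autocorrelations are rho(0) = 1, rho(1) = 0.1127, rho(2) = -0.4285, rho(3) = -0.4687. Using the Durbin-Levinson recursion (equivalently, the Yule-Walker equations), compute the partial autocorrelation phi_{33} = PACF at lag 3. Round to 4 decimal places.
\phi_{33} = -0.4410

The PACF at lag k is phi_{kk}, the last component of the solution
to the Yule-Walker system G_k phi = r_k where
  (G_k)_{ij} = rho(|i - j|), (r_k)_i = rho(i), i,j = 1..k.
Equivalently, Durbin-Levinson gives phi_{kk} iteratively:
  phi_{11} = rho(1)
  phi_{kk} = [rho(k) - sum_{j=1..k-1} phi_{k-1,j} rho(k-j)]
            / [1 - sum_{j=1..k-1} phi_{k-1,j} rho(j)],
  phi_{k,j} = phi_{k-1,j} - phi_{kk} phi_{k-1,k-j},  j = 1..k-1.
Step k = 1:
  phi_11 = rho(1) = 0.1127.
Step k = 2:
  phi_22 = [rho(2) - phi_11 rho(1)] / [1 - phi_11 rho(1)] = [-0.4285 - (0.1127)(0.1127)] / [1 - (0.1127)(0.1127)]
         = -0.44120129 / 0.98729871 = -0.446877.
  Update: phi_21 = phi_11 - phi_22 phi_11 = 0.1127 - (-0.446877)(0.1127) = 0.163063.
Step k = 3:
  phi_33 = [rho(3) - phi_21 rho(2) - phi_22 rho(1)] / [1 - phi_21 rho(1) - phi_22 rho(2)]
    numerator   = -0.4687 - (0.163063)(-0.4285) - (-0.446877)(0.1127) = -0.34846442
    denominator = 1 - (0.163063)(0.1127) - (-0.446877)(-0.4285) = 0.79013591
  phi_33 = -0.34846442 / 0.79013591 = -0.441.
Therefore phi_{33} = -0.4410.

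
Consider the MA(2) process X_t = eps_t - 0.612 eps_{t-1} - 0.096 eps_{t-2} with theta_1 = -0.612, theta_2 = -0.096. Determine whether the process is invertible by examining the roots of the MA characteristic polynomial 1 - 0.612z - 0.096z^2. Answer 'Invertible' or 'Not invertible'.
\text{Invertible}

The MA(q) characteristic polynomial is P(z) = 1 - 0.612z - 0.096z^2.
Invertibility requires all roots to lie outside the unit circle, i.e. |z| > 1 for every root.
Set 1 + (-0.612) z + (-0.096) z^2 = 0, i.e. a z^2 + b z + c = 0 with a = -0.096, b = -0.612, c = 1.
Discriminant D = b^2 - 4ac = (-0.612)^2 - 4*(-0.096)*1 = 0.374544 - (-0.384) = 0.758544.
D >= 0, so the roots are real: z = (-b +/- sqrt(D)) / (2a) = (0.612 +/- 0.870944) / (-0.192).
  z_1 = (0.612 + 0.870944) / (-0.192) = -7.7237,   |z_1| = 7.7237.
  z_2 = (0.612 - 0.870944) / (-0.192) = 1.3487,   |z_2| = 1.3487.
Moduli of all roots: 7.7237, 1.3487.
All moduli strictly greater than 1? Yes.
Verdict: Invertible.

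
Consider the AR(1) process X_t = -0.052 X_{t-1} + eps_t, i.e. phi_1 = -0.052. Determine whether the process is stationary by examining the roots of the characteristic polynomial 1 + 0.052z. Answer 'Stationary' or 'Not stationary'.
\text{Stationary}

The AR(p) characteristic polynomial is P(z) = 1 + 0.052z.
Stationarity requires all roots to lie outside the unit circle, i.e. |z| > 1 for every root.
This is linear in z: 1 + (0.052) z = 0  =>  z = -1/(0.052) = -19.230769,  |z| = 19.230769.
Moduli of all roots: 19.2308.
All moduli strictly greater than 1? Yes.
Verdict: Stationary.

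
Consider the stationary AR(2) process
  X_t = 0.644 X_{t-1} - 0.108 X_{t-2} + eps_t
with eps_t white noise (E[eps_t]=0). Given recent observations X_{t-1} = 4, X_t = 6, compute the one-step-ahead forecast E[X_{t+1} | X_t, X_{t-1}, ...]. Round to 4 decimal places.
E[X_{t+1} \mid \mathcal F_t] = 3.4320

For an AR(p) model X_t = c + sum_i phi_i X_{t-i} + eps_t, the
one-step-ahead conditional mean is
  E[X_{t+1} | X_t, ...] = c + sum_i phi_i X_{t+1-i}.
Substitute known values:
  E[X_{t+1} | ...] = (0.644) * (6) + (-0.108) * (4)
                   = 3.4320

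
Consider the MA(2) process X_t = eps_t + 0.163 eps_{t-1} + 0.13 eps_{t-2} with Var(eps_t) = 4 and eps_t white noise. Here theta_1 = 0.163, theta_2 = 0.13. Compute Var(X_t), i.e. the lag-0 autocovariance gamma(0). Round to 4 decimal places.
\gamma(0) = 4.1739

For an MA(q) process X_t = eps_t + sum_i theta_i eps_{t-i} with
Var(eps_t) = sigma^2, the variance is
  gamma(0) = sigma^2 * (1 + sum_i theta_i^2).
  sum_i theta_i^2 = (0.163)^2 + (0.13)^2 = 0.026569 + 0.0169 = 0.043469.
  gamma(0) = 4 * (1 + 0.043469) = 4 * 1.043469 = 4.173876, which rounds to 4.1739.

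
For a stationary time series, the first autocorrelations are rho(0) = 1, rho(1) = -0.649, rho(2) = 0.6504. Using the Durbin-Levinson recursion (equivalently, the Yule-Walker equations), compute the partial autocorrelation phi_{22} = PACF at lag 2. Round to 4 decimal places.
\phi_{22} = 0.3960

The PACF at lag k is phi_{kk}, the last component of the solution
to the Yule-Walker system G_k phi = r_k where
  (G_k)_{ij} = rho(|i - j|), (r_k)_i = rho(i), i,j = 1..k.
Equivalently, Durbin-Levinson gives phi_{kk} iteratively:
  phi_{11} = rho(1)
  phi_{kk} = [rho(k) - sum_{j=1..k-1} phi_{k-1,j} rho(k-j)]
            / [1 - sum_{j=1..k-1} phi_{k-1,j} rho(j)],
  phi_{k,j} = phi_{k-1,j} - phi_{kk} phi_{k-1,k-j},  j = 1..k-1.
Step k = 1:
  phi_11 = rho(1) = -0.649.
Step k = 2:
  phi_22 = [rho(2) - phi_11 rho(1)] / [1 - phi_11 rho(1)] = [0.6504 - (-0.649)(-0.649)] / [1 - (-0.649)(-0.649)]
         = 0.229199 / 0.578799 = 0.396.
Therefore phi_{22} = 0.3960.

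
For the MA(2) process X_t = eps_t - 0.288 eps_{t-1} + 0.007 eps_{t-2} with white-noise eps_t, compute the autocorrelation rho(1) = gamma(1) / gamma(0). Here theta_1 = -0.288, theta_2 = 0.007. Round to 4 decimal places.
\rho(1) = -0.2678

For an MA(q) process with theta_0 = 1, the autocovariance is
  gamma(k) = sigma^2 * sum_{i=0..q-k} theta_i * theta_{i+k},
and rho(k) = gamma(k) / gamma(0). Sigma^2 cancels.
  numerator   = (1)*(-0.288) + (-0.288)*(0.007) = -0.290016.
  denominator = (1)^2 + (-0.288)^2 + (0.007)^2 = 1.082993.
  rho(1) = -0.290016 / 1.082993 = -0.2678.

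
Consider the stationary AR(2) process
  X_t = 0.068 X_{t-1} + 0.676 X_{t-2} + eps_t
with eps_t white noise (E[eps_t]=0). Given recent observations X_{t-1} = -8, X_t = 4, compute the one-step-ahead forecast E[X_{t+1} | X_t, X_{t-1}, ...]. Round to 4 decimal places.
E[X_{t+1} \mid \mathcal F_t] = -5.1360

For an AR(p) model X_t = c + sum_i phi_i X_{t-i} + eps_t, the
one-step-ahead conditional mean is
  E[X_{t+1} | X_t, ...] = c + sum_i phi_i X_{t+1-i}.
Substitute known values:
  E[X_{t+1} | ...] = (0.068) * (4) + (0.676) * (-8)
                   = -5.1360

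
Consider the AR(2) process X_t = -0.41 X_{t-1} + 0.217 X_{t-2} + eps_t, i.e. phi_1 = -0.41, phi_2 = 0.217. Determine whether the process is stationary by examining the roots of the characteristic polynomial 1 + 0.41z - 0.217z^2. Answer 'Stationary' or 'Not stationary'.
\text{Stationary}

The AR(p) characteristic polynomial is P(z) = 1 + 0.41z - 0.217z^2.
Stationarity requires all roots to lie outside the unit circle, i.e. |z| > 1 for every root.
Set 1 + (0.41) z + (-0.217) z^2 = 0, i.e. a z^2 + b z + c = 0 with a = -0.217, b = 0.41, c = 1.
Discriminant D = b^2 - 4ac = (0.41)^2 - 4*(-0.217)*1 = 0.1681 - (-0.868) = 1.0361.
D >= 0, so the roots are real: z = (-b +/- sqrt(D)) / (2a) = (-0.41 +/- 1.01789) / (-0.434).
  z_1 = (-0.41 + 1.01789) / (-0.434) = -1.4007,   |z_1| = 1.4007.
  z_2 = (-0.41 - 1.01789) / (-0.434) = 3.2901,   |z_2| = 3.2901.
Moduli of all roots: 1.4007, 3.2901.
All moduli strictly greater than 1? Yes.
Verdict: Stationary.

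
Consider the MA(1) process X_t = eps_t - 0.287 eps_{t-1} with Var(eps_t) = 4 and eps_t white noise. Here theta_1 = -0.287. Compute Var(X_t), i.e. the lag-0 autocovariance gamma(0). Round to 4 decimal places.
\gamma(0) = 4.3295

For an MA(q) process X_t = eps_t + sum_i theta_i eps_{t-i} with
Var(eps_t) = sigma^2, the variance is
  gamma(0) = sigma^2 * (1 + sum_i theta_i^2).
  sum_i theta_i^2 = (-0.287)^2 = 0.082369.
  gamma(0) = 4 * (1 + 0.082369) = 4 * 1.082369 = 4.329476, which rounds to 4.3295.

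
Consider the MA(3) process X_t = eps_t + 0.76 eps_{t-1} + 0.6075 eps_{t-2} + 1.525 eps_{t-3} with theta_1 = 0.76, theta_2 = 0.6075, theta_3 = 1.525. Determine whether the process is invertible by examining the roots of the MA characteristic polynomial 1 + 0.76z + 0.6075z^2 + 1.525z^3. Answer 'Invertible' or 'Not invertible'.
\text{Not invertible}

The MA(q) characteristic polynomial is P(z) = 1 + 0.76z + 0.6075z^2 + 1.525z^3.
Invertibility requires all roots to lie outside the unit circle, i.e. |z| > 1 for every root.
Degree 3: look for a simple real root z0 first, then factor out (1 - z/z0) and solve the remaining quadratic.
Testing z0 = -0.8: P(-0.8) = 1 + (0.76)(-0.8) + (0.6075)(-0.8)^2 + (1.525)(-0.8)^3
  = 1 + (-0.608) + (0.3888) + (-0.7808) = 0.  So z_0 = -0.8 is a root, |z_0| = 0.8.
Divide out the factor (1 + 1.25 z) = (1 - z/z0) (since 1/z0 = -1.25):
  P(z) = (1 + 1.25 z)(1 + (-0.49) z + (1.22) z^2)
  [check: z-coef -0.49 - (-1.25) = 0.76; z^2-coef 1.22 - (-1.25)(-0.49) = 0.6075; z^3-coef -(-1.25)(1.22) = 1.525.]
Remaining roots from the quadratic factor 1 + (-0.49) z + (1.22) z^2:
  Set 1 + (-0.49) z + (1.22) z^2 = 0, i.e. a z^2 + b z + c = 0 with a = 1.22, b = -0.49, c = 1.
  Discriminant D = b^2 - 4ac = (-0.49)^2 - 4*(1.22)*1 = 0.2401 - (4.88) = -4.6399.
  D < 0, so the roots are the complex-conjugate pair z = (-b +/- i sqrt(-D)) / (2a) = 0.2008 +/- 0.8828i.
  For a conjugate pair |z|^2 = z * conj(z) = (product of roots) = c/a = 1/(1.22) = 0.819672, so |z| = sqrt(0.819672) = 0.9054 for both roots.
Moduli of all roots: 0.8000, 0.9054, 0.9054.
All moduli strictly greater than 1? No.
Verdict: Not invertible.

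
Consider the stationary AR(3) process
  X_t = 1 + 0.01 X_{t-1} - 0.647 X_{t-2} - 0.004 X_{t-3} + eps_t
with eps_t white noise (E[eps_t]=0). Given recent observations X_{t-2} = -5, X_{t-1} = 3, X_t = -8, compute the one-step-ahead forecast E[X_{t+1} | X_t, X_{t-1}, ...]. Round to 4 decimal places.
E[X_{t+1} \mid \mathcal F_t] = -1.0010

For an AR(p) model X_t = c + sum_i phi_i X_{t-i} + eps_t, the
one-step-ahead conditional mean is
  E[X_{t+1} | X_t, ...] = c + sum_i phi_i X_{t+1-i}.
Substitute known values:
  E[X_{t+1} | ...] = 1 + (0.01) * (-8) + (-0.647) * (3) + (-0.004) * (-5)
                   = -1.0010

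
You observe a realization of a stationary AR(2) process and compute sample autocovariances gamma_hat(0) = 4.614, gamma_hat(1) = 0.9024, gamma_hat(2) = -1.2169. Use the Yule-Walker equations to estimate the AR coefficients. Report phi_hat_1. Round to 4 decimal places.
\hat\phi_{1} = 0.2570

The Yule-Walker equations for an AR(p) process read, in matrix form,
  Gamma_p phi = r_p,   with   (Gamma_p)_{ij} = gamma(|i - j|),
                       (r_p)_i = gamma(i),   i,j = 1..p.
Substitute the sample gammas (Toeplitz matrix and right-hand side of size 2):
  Gamma_p = [[4.614, 0.9024], [0.9024, 4.614]]
  r_p     = [0.9024, -1.2169]
Written out:
  4.614 phi_1 + 0.9024 phi_2 = 0.9024
  0.9024 phi_1 + 4.614 phi_2 = -1.2169
Solve by Cramer's rule:
  det = gamma(0)^2 - gamma(1)^2 = (4.614)^2 - (0.9024)^2 = 21.288996 - 0.81432576 = 20.47467024
  phi_hat_1 = [gamma(1) gamma(0) - gamma(1) gamma(2)] / det = [(0.9024)(4.614) - (0.9024)(-1.2169)] / 20.47467024 = 5.26180416 / 20.47467024 = 0.257
  phi_hat_2 = [gamma(0) gamma(2) - gamma(1)^2] / det = [(4.614)(-1.2169) - (0.9024)^2] / 20.47467024 = -6.42910236 / 20.47467024 = -0.314
So phi_hat = [0.2570, -0.3140].
Therefore phi_hat_1 = 0.2570.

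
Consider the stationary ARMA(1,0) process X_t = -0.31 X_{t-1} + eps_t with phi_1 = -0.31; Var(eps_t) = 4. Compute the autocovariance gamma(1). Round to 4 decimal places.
\gamma(1) = -1.3718

Multiply the model equation by X_{t-k} and take expectations. With theta_0 = psi_0 = 1 and psi_j the MA(infinity) weights, this gives
  gamma(k) - sum_i phi_i gamma(k-i) = c_k,
  c_k = sigma^2 * sum_{j=k..q} theta_j psi_{j-k}   (c_k = 0 for k > q),
using gamma(-m) = gamma(m).
Pure AR (q = 0): c_0 = sigma^2 = 4, c_k = 0 for k >= 1.
Equations for k = 0 and k = 1 (AR order 1):
  gamma(0) = phi_1 gamma(1) + c_0
  gamma(1) = phi_1 gamma(0) + c_1
Substituting the second into the first: gamma(0) (1 - phi_1^2) = c_0 + phi_1 c_1, so
  gamma(0) = c_0 / (1 - phi_1^2) = 4 / (1 - (-0.31)^2) = 4 / 0.9039 = 4.425268.
  gamma(1) = phi_1 gamma(0) = (-0.31)(4.425268) = -1.371833.
Therefore gamma(1) = -1.3718 (to 4 decimal places).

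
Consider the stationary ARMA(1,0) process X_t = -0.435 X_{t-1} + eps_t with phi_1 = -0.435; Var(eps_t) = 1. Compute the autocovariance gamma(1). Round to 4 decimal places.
\gamma(1) = -0.5365

Multiply the model equation by X_{t-k} and take expectations. With theta_0 = psi_0 = 1 and psi_j the MA(infinity) weights, this gives
  gamma(k) - sum_i phi_i gamma(k-i) = c_k,
  c_k = sigma^2 * sum_{j=k..q} theta_j psi_{j-k}   (c_k = 0 for k > q),
using gamma(-m) = gamma(m).
Pure AR (q = 0): c_0 = sigma^2 = 1, c_k = 0 for k >= 1.
Equations for k = 0 and k = 1 (AR order 1):
  gamma(0) = phi_1 gamma(1) + c_0
  gamma(1) = phi_1 gamma(0) + c_1
Substituting the second into the first: gamma(0) (1 - phi_1^2) = c_0 + phi_1 c_1, so
  gamma(0) = c_0 / (1 - phi_1^2) = 1 / (1 - (-0.435)^2) = 1 / 0.810775 = 1.233388.
  gamma(1) = phi_1 gamma(0) = (-0.435)(1.233388) = -0.536524.
Therefore gamma(1) = -0.5365 (to 4 decimal places).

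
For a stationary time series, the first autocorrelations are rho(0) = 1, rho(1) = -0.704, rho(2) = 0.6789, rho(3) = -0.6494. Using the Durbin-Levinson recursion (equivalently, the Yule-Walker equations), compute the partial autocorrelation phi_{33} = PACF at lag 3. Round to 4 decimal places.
\phi_{33} = -0.2040

The PACF at lag k is phi_{kk}, the last component of the solution
to the Yule-Walker system G_k phi = r_k where
  (G_k)_{ij} = rho(|i - j|), (r_k)_i = rho(i), i,j = 1..k.
Equivalently, Durbin-Levinson gives phi_{kk} iteratively:
  phi_{11} = rho(1)
  phi_{kk} = [rho(k) - sum_{j=1..k-1} phi_{k-1,j} rho(k-j)]
            / [1 - sum_{j=1..k-1} phi_{k-1,j} rho(j)],
  phi_{k,j} = phi_{k-1,j} - phi_{kk} phi_{k-1,k-j},  j = 1..k-1.
Step k = 1:
  phi_11 = rho(1) = -0.704.
Step k = 2:
  phi_22 = [rho(2) - phi_11 rho(1)] / [1 - phi_11 rho(1)] = [0.6789 - (-0.704)(-0.704)] / [1 - (-0.704)(-0.704)]
         = 0.183284 / 0.504384 = 0.363382.
  Update: phi_21 = phi_11 - phi_22 phi_11 = -0.704 - (0.363382)(-0.704) = -0.448179.
Step k = 3:
  phi_33 = [rho(3) - phi_21 rho(2) - phi_22 rho(1)] / [1 - phi_21 rho(1) - phi_22 rho(2)]
    numerator   = -0.6494 - (-0.448179)(0.6789) - (0.363382)(-0.704) = -0.08931033
    denominator = 1 - (-0.448179)(-0.704) - (0.363382)(0.6789) = 0.43778192
  phi_33 = -0.08931033 / 0.43778192 = -0.204.
Therefore phi_{33} = -0.2040.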